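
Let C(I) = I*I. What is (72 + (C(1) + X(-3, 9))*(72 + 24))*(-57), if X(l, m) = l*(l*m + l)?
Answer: -502056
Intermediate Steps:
C(I) = I**2
X(l, m) = l*(l + l*m)
(72 + (C(1) + X(-3, 9))*(72 + 24))*(-57) = (72 + (1**2 + (-3)**2*(1 + 9))*(72 + 24))*(-57) = (72 + (1 + 9*10)*96)*(-57) = (72 + (1 + 90)*96)*(-57) = (72 + 91*96)*(-57) = (72 + 8736)*(-57) = 8808*(-57) = -502056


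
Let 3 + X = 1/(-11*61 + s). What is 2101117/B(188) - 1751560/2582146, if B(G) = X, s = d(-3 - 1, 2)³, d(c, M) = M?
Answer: -1798518811924883/2569235270 ≈ -7.0002e+5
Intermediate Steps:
s = 8 (s = 2³ = 8)
X = -1990/663 (X = -3 + 1/(-11*61 + 8) = -3 + 1/(-671 + 8) = -3 + 1/(-663) = -3 - 1/663 = -1990/663 ≈ -3.0015)
B(G) = -1990/663
2101117/B(188) - 1751560/2582146 = 2101117/(-1990/663) - 1751560/2582146 = 2101117*(-663/1990) - 1751560*1/2582146 = -1393040571/1990 - 875780/1291073 = -1798518811924883/2569235270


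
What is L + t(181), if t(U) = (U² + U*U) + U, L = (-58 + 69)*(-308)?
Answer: 62315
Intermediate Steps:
L = -3388 (L = 11*(-308) = -3388)
t(U) = U + 2*U² (t(U) = (U² + U²) + U = 2*U² + U = U + 2*U²)
L + t(181) = -3388 + 181*(1 + 2*181) = -3388 + 181*(1 + 362) = -3388 + 181*363 = -3388 + 65703 = 62315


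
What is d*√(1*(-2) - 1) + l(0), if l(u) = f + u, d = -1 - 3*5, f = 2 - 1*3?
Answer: -1 - 16*I*√3 ≈ -1.0 - 27.713*I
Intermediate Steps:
f = -1 (f = 2 - 3 = -1)
d = -16 (d = -1 - 15 = -16)
l(u) = -1 + u
d*√(1*(-2) - 1) + l(0) = -16*√(1*(-2) - 1) + (-1 + 0) = -16*√(-2 - 1) - 1 = -16*I*√3 - 1 = -1 - 16*I*√3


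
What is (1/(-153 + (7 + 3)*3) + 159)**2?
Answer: 382437136/15129 ≈ 25278.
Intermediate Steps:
(1/(-153 + (7 + 3)*3) + 159)**2 = (1/(-153 + 10*3) + 159)**2 = (1/(-153 + 30) + 159)**2 = (1/(-123) + 159)**2 = (-1/123 + 159)**2 = (19556/123)**2 = 382437136/15129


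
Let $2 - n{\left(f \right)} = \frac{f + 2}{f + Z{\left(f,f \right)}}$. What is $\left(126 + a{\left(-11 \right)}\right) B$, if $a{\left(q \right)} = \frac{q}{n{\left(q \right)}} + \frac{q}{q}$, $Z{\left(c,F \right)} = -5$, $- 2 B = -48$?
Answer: $\frac{65880}{23} \approx 2864.3$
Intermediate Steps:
$B = 24$ ($B = \left(- \frac{1}{2}\right) \left(-48\right) = 24$)
$n{\left(f \right)} = 2 - \frac{2 + f}{-5 + f}$ ($n{\left(f \right)} = 2 - \frac{f + 2}{f - 5} = 2 - \frac{2 + f}{-5 + f}$)
$a{\left(q \right)} = 1 + \frac{q \left(-5 + q\right)}{-12 + q}$ ($a{\left(q \right)} = \frac{q}{\frac{1}{-5 + q} \left(-12 + q\right)} + \frac{q}{q} = q \frac{-5 + q}{-12 + q} + 1 = \frac{q \left(-5 + q\right)}{-12 + q} + 1 = 1 + \frac{q \left(-5 + q\right)}{-12 + q}$)
$\left(126 + a{\left(-11 \right)}\right) B = \left(126 + \frac{-12 - 11 - 11 \left(-5 - 11\right)}{-12 - 11}\right) 24 = \left(126 + \frac{-12 - 11 - -176}{-23}\right) 24 = \left(126 - \frac{-12 - 11 + 176}{23}\right) 24 = \left(126 - \frac{153}{23}\right) 24 = \frac{2745}{23} \cdot 24 = \frac{65880}{23}$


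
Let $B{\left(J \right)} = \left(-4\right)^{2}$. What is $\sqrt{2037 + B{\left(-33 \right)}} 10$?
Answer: $10 \sqrt{2053} \approx 453.1$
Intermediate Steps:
$B{\left(J \right)} = 16$
$\sqrt{2037 + B{\left(-33 \right)}} 10 = \sqrt{2037 + 16} \cdot 10 = \sqrt{2053} \cdot 10 = 10 \sqrt{2053}$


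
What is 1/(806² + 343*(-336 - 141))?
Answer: 1/486025 ≈ 2.0575e-6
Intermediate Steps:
1/(806² + 343*(-336 - 141)) = 1/(649636 + 343*(-477)) = 1/(649636 - 163611) = 1/486025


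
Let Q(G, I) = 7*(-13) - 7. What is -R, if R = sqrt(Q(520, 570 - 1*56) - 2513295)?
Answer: -I*sqrt(2513393) ≈ -1585.4*I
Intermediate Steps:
Q(G, I) = -98 (Q(G, I) = -91 - 7 = -98)
R = I*sqrt(2513393) (R = sqrt(-98 - 2513295) = sqrt(-2513393) = I*sqrt(2513393) ≈ 1585.4*I)
-R = -I*sqrt(2513393)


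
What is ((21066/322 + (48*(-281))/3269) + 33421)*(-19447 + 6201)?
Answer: -33345923001844/75187 ≈ -4.4351e+8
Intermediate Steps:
((21066/322 + (48*(-281))/3269) + 33421)*(-19447 + 6201) = ((21066*(1/322) - 13488*1/3269) + 33421)*(-13246) = ((10533/161 - 13488/3269) + 33421)*(-13246) = (4608687/75187 + 33421)*(-13246) = (2517433414/75187)*(-13246) = -33345923001844/75187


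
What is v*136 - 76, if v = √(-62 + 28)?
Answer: -76 + 136*I*√34 ≈ -76.0 + 793.01*I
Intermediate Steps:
v = I*√34 (v = √(-34) = I*√34 ≈ 5.8309*I)
v*136 - 76 = (I*√34)*136 - 76 = 136*I*√34 - 76 = -76 + 136*I*√34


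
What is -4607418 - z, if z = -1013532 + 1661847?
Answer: -5255733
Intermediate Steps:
z = 648315
-4607418 - z = -4607418 - 1*648315 = -4607418 - 648315 = -5255733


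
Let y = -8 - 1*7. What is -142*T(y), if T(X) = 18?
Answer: -2556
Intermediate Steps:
y = -15 (y = -8 - 7 = -15)
-142*T(y) = -142*18 = -2556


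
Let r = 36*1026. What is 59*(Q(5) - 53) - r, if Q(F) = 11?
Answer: -39414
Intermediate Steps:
r = 36936
59*(Q(5) - 53) - r = 59*(11 - 53) - 1*36936 = 59*(-42) - 36936 = -2478 - 36936 = -39414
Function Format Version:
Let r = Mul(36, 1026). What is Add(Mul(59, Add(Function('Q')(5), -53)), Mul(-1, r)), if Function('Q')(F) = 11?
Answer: -39414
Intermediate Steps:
r = 36936
Add(Mul(59, Add(Function('Q')(5), -53)), Mul(-1, r)) = Add(Mul(59, Add(11, -53)), Mul(-1, 36936)) = Add(Mul(59, -42), -36936) = Add(-2478, -36936) = -39414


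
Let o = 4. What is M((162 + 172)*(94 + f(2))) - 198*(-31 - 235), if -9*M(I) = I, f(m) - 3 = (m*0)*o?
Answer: 441614/9 ≈ 49068.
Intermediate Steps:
f(m) = 3 (f(m) = 3 + (m*0)*4 = 3 + 0*4 = 3 + 0 = 3)
M(I) = -I/9
M((162 + 172)*(94 + f(2))) - 198*(-31 - 235) = -(162 + 172)*(94 + 3)/9 - 198*(-31 - 235) = -334*97/9 - 198*(-266) = -⅑*32398 + 52668 = -32398/9 + 52668 = 441614/9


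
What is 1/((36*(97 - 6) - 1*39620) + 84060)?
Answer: 1/47716 ≈ 2.0957e-5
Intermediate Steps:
1/((36*(97 - 6) - 1*39620) + 84060) = 1/((36*91 - 39620) + 84060) = 1/((3276 - 39620) + 84060) = 1/(-36344 + 84060) = 1/47716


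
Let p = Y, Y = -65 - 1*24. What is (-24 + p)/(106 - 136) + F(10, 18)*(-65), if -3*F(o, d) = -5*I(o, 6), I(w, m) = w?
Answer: -32387/30 ≈ -1079.6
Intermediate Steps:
Y = -89 (Y = -65 - 24 = -89)
p = -89
F(o, d) = 5*o/3 (F(o, d) = -(-5)*o/3 = 5*o/3)
(-24 + p)/(106 - 136) + F(10, 18)*(-65) = (-24 - 89)/(106 - 136) + ((5/3)*10)*(-65) = -113/(-30) + (50/3)*(-65) = -113*(-1/30) - 3250/3 = 113/30 - 3250/3 = -32387/30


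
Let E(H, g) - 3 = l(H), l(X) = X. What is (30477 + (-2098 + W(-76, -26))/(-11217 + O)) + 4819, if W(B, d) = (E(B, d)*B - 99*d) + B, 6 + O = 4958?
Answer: 221123492/6265 ≈ 35295.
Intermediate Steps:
E(H, g) = 3 + H
O = 4952 (O = -6 + 4958 = 4952)
W(B, d) = B - 99*d + B*(3 + B) (W(B, d) = ((3 + B)*B - 99*d) + B = (B*(3 + B) - 99*d) + B = (-99*d + B*(3 + B)) + B = B - 99*d + B*(3 + B))
(30477 + (-2098 + W(-76, -26))/(-11217 + O)) + 4819 = (30477 + (-2098 + (-76 - 99*(-26) - 76*(3 - 76)))/(-11217 + 4952)) + 4819 = (30477 + (-2098 + (-76 + 2574 - 76*(-73)))/(-6265)) + 4819 = (30477 + (-2098 + (-76 + 2574 + 5548))*(-1/6265)) + 4819 = (30477 + (-2098 + 8046)*(-1/6265)) + 4819 = (30477 + 5948*(-1/6265)) + 4819 = (30477 - 5948/6265) + 4819 = 190932457/6265 + 4819 = 221123492/6265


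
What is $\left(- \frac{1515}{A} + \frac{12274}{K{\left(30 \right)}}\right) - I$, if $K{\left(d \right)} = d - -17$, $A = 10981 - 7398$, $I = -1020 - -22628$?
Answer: $- \frac{3594902271}{168401} \approx -21347.0$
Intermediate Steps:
$I = 21608$ ($I = -1020 + 22628 = 21608$)
$A = 3583$ ($A = 10981 - 7398 = 3583$)
$K{\left(d \right)} = 17 + d$ ($K{\left(d \right)} = d + 17 = 17 + d$)
$\left(- \frac{1515}{A} + \frac{12274}{K{\left(30 \right)}}\right) - I = \left(- \frac{1515}{3583} + \frac{12274}{17 + 30}\right) - 21608 = \left(\left(-1515\right) \frac{1}{3583} + \frac{12274}{47}\right) - 21608 = \left(- \frac{1515}{3583} + 12274 \cdot \frac{1}{47}\right) - 21608 = \left(- \frac{1515}{3583} + \frac{12274}{47}\right) - 21608 = \frac{43906537}{168401} - 21608 = - \frac{3594902271}{168401}$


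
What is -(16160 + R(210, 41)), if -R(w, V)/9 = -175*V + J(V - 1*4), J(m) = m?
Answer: -80402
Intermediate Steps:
R(w, V) = 36 + 1566*V (R(w, V) = -9*(-175*V + (V - 1*4)) = -9*(-175*V + (V - 4)) = -9*(-175*V + (-4 + V)) = -9*(-4 - 174*V) = 36 + 1566*V)
-(16160 + R(210, 41)) = -(16160 + (36 + 1566*41)) = -(16160 + (36 + 64206)) = -(16160 + 64242) = -1*80402 = -80402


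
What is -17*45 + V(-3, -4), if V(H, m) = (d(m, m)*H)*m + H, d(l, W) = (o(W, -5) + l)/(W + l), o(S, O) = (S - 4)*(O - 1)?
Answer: -834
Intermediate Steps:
o(S, O) = (-1 + O)*(-4 + S) (o(S, O) = (-4 + S)*(-1 + O) = (-1 + O)*(-4 + S))
d(l, W) = (24 + l - 6*W)/(W + l) (d(l, W) = ((4 - W - 4*(-5) - 5*W) + l)/(W + l) = ((4 - W + 20 - 5*W) + l)/(W + l) = ((24 - 6*W) + l)/(W + l) = (24 + l - 6*W)/(W + l))
V(H, m) = H + H*(24 - 5*m)/2 (V(H, m) = (((24 + m - 6*m)/(m + m))*H)*m + H = (((24 - 5*m)/((2*m)))*H)*m + H = (((1/(2*m))*(24 - 5*m))*H)*m + H = (((24 - 5*m)/(2*m))*H)*m + H = (H*(24 - 5*m)/(2*m))*m + H = H*(24 - 5*m)/2 + H = H + H*(24 - 5*m)/2)
-17*45 + V(-3, -4) = -17*45 + (1/2)*(-3)*(26 - 5*(-4)) = -765 + (1/2)*(-3)*(26 + 20) = -765 + (1/2)*(-3)*46 = -765 - 69 = -834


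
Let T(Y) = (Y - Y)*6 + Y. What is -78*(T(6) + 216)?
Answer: -17316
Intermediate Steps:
T(Y) = Y (T(Y) = 0*6 + Y = 0 + Y = Y)
-78*(T(6) + 216) = -78*(6 + 216) = -78*222 = -17316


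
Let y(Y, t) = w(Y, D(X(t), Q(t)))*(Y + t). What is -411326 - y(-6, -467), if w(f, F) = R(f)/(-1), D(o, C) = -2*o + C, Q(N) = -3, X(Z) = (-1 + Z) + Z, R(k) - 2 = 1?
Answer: -412745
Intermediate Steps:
R(k) = 3 (R(k) = 2 + 1 = 3)
X(Z) = -1 + 2*Z
D(o, C) = C - 2*o
w(f, F) = -3 (w(f, F) = 3/(-1) = 3*(-1) = -3)
y(Y, t) = -3*Y - 3*t (y(Y, t) = -3*(Y + t) = -3*Y - 3*t)
-411326 - y(-6, -467) = -411326 - (-3*(-6) - 3*(-467)) = -411326 - (18 + 1401) = -411326 - 1*1419 = -411326 - 1419 = -412745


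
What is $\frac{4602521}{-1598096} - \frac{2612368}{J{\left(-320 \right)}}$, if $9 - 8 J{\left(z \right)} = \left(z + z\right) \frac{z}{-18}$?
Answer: $- \frac{301058340250217}{163774476176} \approx -1838.3$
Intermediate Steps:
$J{\left(z \right)} = \frac{9}{8} + \frac{z^{2}}{72}$ ($J{\left(z \right)} = \frac{9}{8} - \frac{\left(z + z\right) \frac{z}{-18}}{8} = \frac{9}{8} - \frac{2 z z \left(- \frac{1}{18}\right)}{8} = \frac{9}{8} - \frac{2 z \left(- \frac{z}{18}\right)}{8} = \frac{9}{8} - \frac{\left(- \frac{1}{9}\right) z^{2}}{8} = \frac{9}{8} + \frac{z^{2}}{72}$)
$\frac{4602521}{-1598096} - \frac{2612368}{J{\left(-320 \right)}} = \frac{4602521}{-1598096} - \frac{2612368}{\frac{9}{8} + \frac{\left(-320\right)^{2}}{72}} = 4602521 \left(- \frac{1}{1598096}\right) - \frac{2612368}{\frac{9}{8} + \frac{1}{72} \cdot 102400} = - \frac{4602521}{1598096} - \frac{2612368}{\frac{9}{8} + \frac{12800}{9}} = - \frac{4602521}{1598096} - \frac{2612368}{\frac{102481}{72}} = - \frac{4602521}{1598096} - \frac{188090496}{102481} = - \frac{301058340250217}{163774476176}$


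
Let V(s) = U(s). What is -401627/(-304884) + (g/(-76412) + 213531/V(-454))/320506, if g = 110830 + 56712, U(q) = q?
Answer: 278785496266192501/211869399144395412 ≈ 1.3158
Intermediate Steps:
g = 167542
V(s) = s
-401627/(-304884) + (g/(-76412) + 213531/V(-454))/320506 = -401627/(-304884) + (167542/(-76412) + 213531/(-454))/320506 = -401627*(-1/304884) + (167542*(-1/76412) + 213531*(-1/454))*(1/320506) = 401627/304884 + (-83771/38206 - 213531/454)*(1/320506) = 401627/304884 - 2049049355/4336381*1/320506 = 401627/304884 - 2049049355/1389836128786 = 278785496266192501/211869399144395412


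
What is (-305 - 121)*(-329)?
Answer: 140154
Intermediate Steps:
(-305 - 121)*(-329) = -426*(-329) = 140154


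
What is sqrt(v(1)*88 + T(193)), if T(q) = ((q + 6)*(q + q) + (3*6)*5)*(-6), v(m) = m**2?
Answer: 2*I*sqrt(115334) ≈ 679.22*I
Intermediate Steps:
T(q) = -540 - 12*q*(6 + q) (T(q) = ((6 + q)*(2*q) + 18*5)*(-6) = (2*q*(6 + q) + 90)*(-6) = (90 + 2*q*(6 + q))*(-6) = -540 - 12*q*(6 + q))
sqrt(v(1)*88 + T(193)) = sqrt(1**2*88 + (-540 - 72*193 - 12*193**2)) = sqrt(1*88 + (-540 - 13896 - 12*37249)) = sqrt(88 + (-540 - 13896 - 446988)) = sqrt(88 - 461424) = sqrt(-461336) = 2*I*sqrt(115334)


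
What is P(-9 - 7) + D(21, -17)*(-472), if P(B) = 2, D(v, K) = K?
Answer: 8026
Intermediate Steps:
P(-9 - 7) + D(21, -17)*(-472) = 2 - 17*(-472) = 2 + 8024 = 8026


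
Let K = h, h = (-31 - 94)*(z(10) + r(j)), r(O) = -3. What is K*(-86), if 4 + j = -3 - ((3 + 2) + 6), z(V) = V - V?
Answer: -32250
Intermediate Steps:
z(V) = 0
j = -18 (j = -4 + (-3 - ((3 + 2) + 6)) = -4 + (-3 - (5 + 6)) = -4 + (-3 - 1*11) = -4 + (-3 - 11) = -4 - 14 = -18)
h = 375 (h = (-31 - 94)*(0 - 3) = -125*(-3) = 375)
K = 375
K*(-86) = 375*(-86) = -32250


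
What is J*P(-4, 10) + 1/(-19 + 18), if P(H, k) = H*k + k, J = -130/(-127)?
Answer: -4027/127 ≈ -31.709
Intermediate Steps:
J = 130/127 (J = -130*(-1/127) = 130/127 ≈ 1.0236)
P(H, k) = k + H*k
J*P(-4, 10) + 1/(-19 + 18) = 130*(10*(1 - 4))/127 + 1/(-19 + 18) = 130*(10*(-3))/127 + 1/(-1) = (130/127)*(-30) - 1 = -3900/127 - 1 = -4027/127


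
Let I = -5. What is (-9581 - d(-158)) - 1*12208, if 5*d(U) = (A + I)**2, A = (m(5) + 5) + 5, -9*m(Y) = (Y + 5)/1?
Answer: -1765154/81 ≈ -21792.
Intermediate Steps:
m(Y) = -5/9 - Y/9 (m(Y) = -(Y + 5)/(9*1) = -(5 + Y)/9 = -5/9 - Y/9)
A = 80/9 (A = ((-5/9 - 1/9*5) + 5) + 5 = ((-5/9 - 5/9) + 5) + 5 = (-10/9 + 5) + 5 = 35/9 + 5 = 80/9 ≈ 8.8889)
d(U) = 245/81 (d(U) = (80/9 - 5)**2/5 = (35/9)**2/5 = (1/5)*(1225/81) = 245/81)
(-9581 - d(-158)) - 1*12208 = (-9581 - 1*245/81) - 1*12208 = (-9581 - 245/81) - 12208 = -776306/81 - 12208 = -1765154/81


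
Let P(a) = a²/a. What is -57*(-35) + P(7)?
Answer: 2002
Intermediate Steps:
P(a) = a
-57*(-35) + P(7) = -57*(-35) + 7 = 1995 + 7 = 2002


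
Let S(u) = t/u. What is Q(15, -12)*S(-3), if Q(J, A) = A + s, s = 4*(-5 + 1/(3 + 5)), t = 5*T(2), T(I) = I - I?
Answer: 0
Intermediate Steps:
T(I) = 0
t = 0 (t = 5*0 = 0)
s = -39/2 (s = 4*(-5 + 1/8) = 4*(-39/8) = -39/2 ≈ -19.500)
S(u) = 0 (S(u) = 0/u = 0)
Q(J, A) = -39/2 + A (Q(J, A) = A - 39/2 = -39/2 + A)
Q(15, -12)*S(-3) = (-39/2 - 12)*0 = -63/2*0 = 0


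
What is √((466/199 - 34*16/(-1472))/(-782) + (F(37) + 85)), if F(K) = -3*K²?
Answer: I*√97400704821005/155618 ≈ 63.419*I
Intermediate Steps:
√((466/199 - 34*16/(-1472))/(-782) + (F(37) + 85)) = √((466/199 - 34*16/(-1472))/(-782) + (-3*37² + 85)) = √((466*(1/199) - 544*(-1/1472))*(-1/782) + (-3*1369 + 85)) = √((466/199 + 17/46)*(-1/782) + (-4107 + 85)) = √((24819/9154)*(-1/782) - 4022) = √(-24819/7158428 - 4022) = √(-28791222235/7158428) = I*√97400704821005/155618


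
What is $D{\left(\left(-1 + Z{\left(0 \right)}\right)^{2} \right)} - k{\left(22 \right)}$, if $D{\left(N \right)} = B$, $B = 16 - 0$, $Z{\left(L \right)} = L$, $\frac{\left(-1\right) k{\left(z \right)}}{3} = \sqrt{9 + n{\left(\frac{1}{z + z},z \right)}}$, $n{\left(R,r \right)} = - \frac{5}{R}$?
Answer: $16 + 3 i \sqrt{211} \approx 16.0 + 43.578 i$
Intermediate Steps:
$k{\left(z \right)} = - 3 \sqrt{9 - 10 z}$ ($k{\left(z \right)} = - 3 \sqrt{9 - \frac{5}{\frac{1}{z + z}}} = - 3 \sqrt{9 - \frac{5}{\frac{1}{2 z}}} = - 3 \sqrt{9 - \frac{5}{\frac{1}{2} \frac{1}{z}}} = - 3 \sqrt{9 - 5 \cdot 2 z} = - 3 \sqrt{9 - 10 z}$)
$B = 16$ ($B = 16 + 0 = 16$)
$D{\left(N \right)} = 16$
$D{\left(\left(-1 + Z{\left(0 \right)}\right)^{2} \right)} - k{\left(22 \right)} = 16 - - 3 \sqrt{9 - 220} = 16 - - 3 \sqrt{-211} = 16 - - 3 i \sqrt{211} = 16 + 3 i \sqrt{211}$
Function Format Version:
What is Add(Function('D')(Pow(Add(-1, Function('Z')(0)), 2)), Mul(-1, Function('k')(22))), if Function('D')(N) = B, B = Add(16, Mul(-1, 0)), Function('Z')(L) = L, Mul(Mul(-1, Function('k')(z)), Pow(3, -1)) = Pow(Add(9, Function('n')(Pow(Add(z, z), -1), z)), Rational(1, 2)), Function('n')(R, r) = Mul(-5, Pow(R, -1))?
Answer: Add(16, Mul(3, I, Pow(211, Rational(1, 2)))) ≈ Add(16.000, Mul(43.578, I))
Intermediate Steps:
Function('k')(z) = Mul(-3, Pow(Add(9, Mul(-10, z)), Rational(1, 2))) (Function('k')(z) = Mul(-3, Pow(Add(9, Mul(-5, Pow(Pow(Add(z, z), -1), -1))), Rational(1, 2))) = Mul(-3, Pow(Add(9, Mul(-5, Pow(Pow(Mul(2, z), -1), -1))), Rational(1, 2))) = Mul(-3, Pow(Add(9, Mul(-5, Pow(Mul(Rational(1, 2), Pow(z, -1)), -1))), Rational(1, 2))) = Mul(-3, Pow(Add(9, Mul(-5, Mul(2, z))), Rational(1, 2))) = Mul(-3, Pow(Add(9, Mul(-10, z)), Rational(1, 2))))
B = 16 (B = Add(16, 0) = 16)
Function('D')(N) = 16
Add(Function('D')(Pow(Add(-1, Function('Z')(0)), 2)), Mul(-1, Function('k')(22))) = Add(16, Mul(-1, Mul(-3, Pow(Add(9, Mul(-10, 22)), Rational(1, 2))))) = Add(16, Mul(-1, Mul(-3, Pow(Add(9, -220), Rational(1, 2))))) = Add(16, Mul(-1, Mul(-3, Pow(-211, Rational(1, 2))))) = Add(16, Mul(-1, Mul(-3, Mul(I, Pow(211, Rational(1, 2)))))) = Add(16, Mul(-1, Mul(-3, I, Pow(211, Rational(1, 2))))) = Add(16, Mul(3, I, Pow(211, Rational(1, 2))))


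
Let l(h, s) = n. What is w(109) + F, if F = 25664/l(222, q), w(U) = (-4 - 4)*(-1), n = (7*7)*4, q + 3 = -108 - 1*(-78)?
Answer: 6808/49 ≈ 138.94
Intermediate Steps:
q = -33 (q = -3 + (-108 - 1*(-78)) = -3 + (-108 + 78) = -3 - 30 = -33)
n = 196 (n = 49*4 = 196)
w(U) = 8 (w(U) = -8*(-1) = 8)
l(h, s) = 196
F = 6416/49 (F = 25664/196 = 25664*(1/196) = 6416/49 ≈ 130.94)
w(109) + F = 8 + 6416/49 = 6808/49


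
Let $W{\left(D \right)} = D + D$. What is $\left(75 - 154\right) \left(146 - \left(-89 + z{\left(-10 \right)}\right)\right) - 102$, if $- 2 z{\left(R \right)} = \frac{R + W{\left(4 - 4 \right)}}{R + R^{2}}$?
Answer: $- \frac{335927}{18} \approx -18663.0$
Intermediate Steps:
$W{\left(D \right)} = 2 D$
$z{\left(R \right)} = - \frac{R}{2 \left(R + R^{2}\right)}$ ($z{\left(R \right)} = - \frac{\left(R + 2 \left(4 - 4\right)\right) \frac{1}{R + R^{2}}}{2} = - \frac{\left(R + 2 \cdot 0\right) \frac{1}{R + R^{2}}}{2} = - \frac{\left(R + 0\right) \frac{1}{R + R^{2}}}{2} = - \frac{R \frac{1}{R + R^{2}}}{2} = - \frac{R}{2 \left(R + R^{2}\right)}$)
$\left(75 - 154\right) \left(146 - \left(-89 + z{\left(-10 \right)}\right)\right) - 102 = \left(75 - 154\right) \left(146 + \left(89 - - \frac{1}{2 + 2 \left(-10\right)}\right)\right) - 102 = - 79 \left(146 + \left(89 - - \frac{1}{2 - 20}\right)\right) - 102 = - 79 \left(146 + \left(89 - - \frac{1}{-18}\right)\right) - 102 = - 79 \left(146 + \left(89 - \left(-1\right) \left(- \frac{1}{18}\right)\right)\right) - 102 = - 79 \left(146 + \left(89 - \frac{1}{18}\right)\right) - 102 = - 79 \left(146 + \frac{1601}{18}\right) - 102 = \left(-79\right) \frac{4229}{18} - 102 = - \frac{334091}{18} - 102 = - \frac{335927}{18}$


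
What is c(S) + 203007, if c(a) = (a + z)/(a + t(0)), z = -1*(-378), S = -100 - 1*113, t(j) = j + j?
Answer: 14413442/71 ≈ 2.0301e+5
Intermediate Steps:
t(j) = 2*j
S = -213 (S = -100 - 113 = -213)
z = 378
c(a) = (378 + a)/a (c(a) = (a + 378)/(a + 2*0) = (378 + a)/(a + 0) = (378 + a)/a)
c(S) + 203007 = (378 - 213)/(-213) + 203007 = -1/213*165 + 203007 = -55/71 + 203007 = 14413442/71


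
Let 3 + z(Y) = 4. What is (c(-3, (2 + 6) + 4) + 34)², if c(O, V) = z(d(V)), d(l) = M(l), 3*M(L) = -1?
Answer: 1225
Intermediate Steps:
M(L) = -⅓ (M(L) = (⅓)*(-1) = -⅓)
d(l) = -⅓
z(Y) = 1 (z(Y) = -3 + 4 = 1)
c(O, V) = 1
(c(-3, (2 + 6) + 4) + 34)² = (1 + 34)² = 35² = 1225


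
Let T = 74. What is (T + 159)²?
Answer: 54289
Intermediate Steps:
(T + 159)² = (74 + 159)² = 233² = 54289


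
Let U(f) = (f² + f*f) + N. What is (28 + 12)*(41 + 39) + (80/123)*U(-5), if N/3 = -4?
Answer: 396640/123 ≈ 3224.7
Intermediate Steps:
N = -12 (N = 3*(-4) = -12)
U(f) = -12 + 2*f² (U(f) = (f² + f*f) - 12 = (f² + f²) - 12 = 2*f² - 12 = -12 + 2*f²)
(28 + 12)*(41 + 39) + (80/123)*U(-5) = (28 + 12)*(41 + 39) + (80/123)*(-12 + 2*(-5)²) = 40*80 + (80*(1/123))*(-12 + 2*25) = 3200 + 80*(-12 + 50)/123 = 3200 + (80/123)*38 = 3200 + 3040/123 = 396640/123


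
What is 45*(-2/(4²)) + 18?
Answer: 99/8 ≈ 12.375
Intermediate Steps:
45*(-2/(4²)) + 18 = 45*(-2/16) + 18 = 45*(-2*1/16) + 18 = 45*(-⅛) + 18 = -45/8 + 18 = 99/8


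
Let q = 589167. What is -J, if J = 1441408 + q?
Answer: -2030575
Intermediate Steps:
J = 2030575 (J = 1441408 + 589167 = 2030575)
-J = -1*2030575 = -2030575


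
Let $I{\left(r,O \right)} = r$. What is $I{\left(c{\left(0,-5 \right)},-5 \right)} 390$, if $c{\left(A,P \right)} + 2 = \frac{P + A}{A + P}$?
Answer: $-390$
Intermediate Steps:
$c{\left(A,P \right)} = -1$ ($c{\left(A,P \right)} = -2 + \frac{P + A}{A + P} = -2 + \frac{A + P}{A + P} = -2 + 1 = -1$)
$I{\left(c{\left(0,-5 \right)},-5 \right)} 390 = \left(-1\right) 390 = -390$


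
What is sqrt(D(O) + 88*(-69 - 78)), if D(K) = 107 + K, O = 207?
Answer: I*sqrt(12622) ≈ 112.35*I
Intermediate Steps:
sqrt(D(O) + 88*(-69 - 78)) = sqrt((107 + 207) + 88*(-69 - 78)) = sqrt(314 + 88*(-147)) = sqrt(314 - 12936) = sqrt(-12622) = I*sqrt(12622)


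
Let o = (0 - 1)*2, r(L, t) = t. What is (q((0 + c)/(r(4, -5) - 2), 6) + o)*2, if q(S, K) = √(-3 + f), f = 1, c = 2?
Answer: -4 + 2*I*√2 ≈ -4.0 + 2.8284*I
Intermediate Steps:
o = -2 (o = -1*2 = -2)
q(S, K) = I*√2 (q(S, K) = √(-3 + 1) = √(-2) = I*√2)
(q((0 + c)/(r(4, -5) - 2), 6) + o)*2 = (I*√2 - 2)*2 = (-2 + I*√2)*2 = -4 + 2*I*√2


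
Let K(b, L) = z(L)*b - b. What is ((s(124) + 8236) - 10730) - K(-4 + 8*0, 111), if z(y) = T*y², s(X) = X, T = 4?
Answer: 194762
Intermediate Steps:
z(y) = 4*y²
K(b, L) = -b + 4*b*L² (K(b, L) = (4*L²)*b - b = 4*b*L² - b = -b + 4*b*L²)
((s(124) + 8236) - 10730) - K(-4 + 8*0, 111) = ((124 + 8236) - 10730) - (-4 + 8*0)*(-1 + 4*111²) = (8360 - 10730) - (-4 + 0)*(-1 + 4*12321) = -2370 - (-4)*(-1 + 49284) = -2370 - (-4)*49283 = -2370 - 1*(-197132) = -2370 + 197132 = 194762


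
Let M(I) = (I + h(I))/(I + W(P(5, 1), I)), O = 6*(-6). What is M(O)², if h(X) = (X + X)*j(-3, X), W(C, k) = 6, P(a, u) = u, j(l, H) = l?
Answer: 36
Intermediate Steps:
O = -36
h(X) = -6*X (h(X) = (X + X)*(-3) = (2*X)*(-3) = -6*X)
M(I) = -5*I/(6 + I) (M(I) = (I - 6*I)/(I + 6) = (-5*I)/(6 + I) = -5*I/(6 + I))
M(O)² = (-5*(-36)/(6 - 36))² = (-5*(-36)/(-30))² = (-5*(-36)*(-1/30))² = (-6)² = 36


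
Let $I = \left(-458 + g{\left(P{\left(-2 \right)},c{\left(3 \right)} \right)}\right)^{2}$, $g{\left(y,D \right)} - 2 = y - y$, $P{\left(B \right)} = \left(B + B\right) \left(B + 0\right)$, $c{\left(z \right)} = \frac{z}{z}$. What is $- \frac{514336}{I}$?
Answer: $- \frac{16073}{6498} \approx -2.4735$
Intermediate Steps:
$c{\left(z \right)} = 1$
$P{\left(B \right)} = 2 B^{2}$ ($P{\left(B \right)} = 2 B B = 2 B^{2}$)
$g{\left(y,D \right)} = 2$ ($g{\left(y,D \right)} = 2 + \left(y - y\right) = 2 + 0 = 2$)
$I = 207936$ ($I = \left(-458 + 2\right)^{2} = \left(-456\right)^{2} = 207936$)
$- \frac{514336}{I} = - \frac{514336}{207936} = \left(-514336\right) \frac{1}{207936} = - \frac{16073}{6498}$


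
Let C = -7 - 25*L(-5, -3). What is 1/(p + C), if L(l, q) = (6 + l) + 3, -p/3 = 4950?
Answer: -1/14957 ≈ -6.6858e-5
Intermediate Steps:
p = -14850 (p = -3*4950 = -14850)
L(l, q) = 9 + l
C = -107 (C = -7 - 25*(9 - 5) = -7 - 25*4 = -7 - 100 = -107)
1/(p + C) = 1/(-14850 - 107) = 1/(-14957) = -1/14957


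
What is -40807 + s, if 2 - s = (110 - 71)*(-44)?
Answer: -39089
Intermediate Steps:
s = 1718 (s = 2 - (110 - 71)*(-44) = 2 - 39*(-44) = 2 - 1*(-1716) = 2 + 1716 = 1718)
-40807 + s = -40807 + 1718 = -39089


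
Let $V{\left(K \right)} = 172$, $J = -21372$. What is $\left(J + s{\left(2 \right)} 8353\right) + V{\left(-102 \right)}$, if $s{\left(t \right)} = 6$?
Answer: $28918$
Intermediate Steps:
$\left(J + s{\left(2 \right)} 8353\right) + V{\left(-102 \right)} = \left(-21372 + 6 \cdot 8353\right) + 172 = \left(-21372 + 50118\right) + 172 = 28746 + 172 = 28918$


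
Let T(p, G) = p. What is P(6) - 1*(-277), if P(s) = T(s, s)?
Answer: 283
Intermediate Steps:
P(s) = s
P(6) - 1*(-277) = 6 - 1*(-277) = 6 + 277 = 283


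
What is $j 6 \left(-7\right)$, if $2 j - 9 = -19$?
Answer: $210$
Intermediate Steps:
$j = -5$ ($j = \frac{9}{2} + \frac{1}{2} \left(-19\right) = \frac{9}{2} - \frac{19}{2} = -5$)
$j 6 \left(-7\right) = \left(-5\right) 6 \left(-7\right) = \left(-30\right) \left(-7\right) = 210$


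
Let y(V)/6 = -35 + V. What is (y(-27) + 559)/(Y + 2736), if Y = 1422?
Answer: 17/378 ≈ 0.044974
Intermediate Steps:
y(V) = -210 + 6*V (y(V) = 6*(-35 + V) = -210 + 6*V)
(y(-27) + 559)/(Y + 2736) = ((-210 + 6*(-27)) + 559)/(1422 + 2736) = ((-210 - 162) + 559)/4158 = (-372 + 559)*(1/4158) = 187*(1/4158) = 17/378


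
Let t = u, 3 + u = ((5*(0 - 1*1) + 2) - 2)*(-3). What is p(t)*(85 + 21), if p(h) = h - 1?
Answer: 1166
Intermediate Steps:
u = 12 (u = -3 + ((5*(0 - 1*1) + 2) - 2)*(-3) = -3 + ((5*(0 - 1) + 2) - 2)*(-3) = -3 + ((5*(-1) + 2) - 2)*(-3) = -3 + ((-5 + 2) - 2)*(-3) = -3 + (-3 - 2)*(-3) = -3 - 5*(-3) = -3 + 15 = 12)
t = 12
p(h) = -1 + h
p(t)*(85 + 21) = (-1 + 12)*(85 + 21) = 11*106 = 1166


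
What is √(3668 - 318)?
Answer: 5*√134 ≈ 57.879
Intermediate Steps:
√(3668 - 318) = √3350 = 5*√134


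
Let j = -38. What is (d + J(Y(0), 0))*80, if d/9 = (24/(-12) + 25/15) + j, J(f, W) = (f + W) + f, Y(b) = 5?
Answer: -26800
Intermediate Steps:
J(f, W) = W + 2*f (J(f, W) = (W + f) + f = W + 2*f)
d = -345 (d = 9*((24/(-12) + 25/15) - 38) = 9*((24*(-1/12) + 25*(1/15)) - 38) = 9*((-2 + 5/3) - 38) = 9*(-1/3 - 38) = 9*(-115/3) = -345)
(d + J(Y(0), 0))*80 = (-345 + (0 + 2*5))*80 = (-345 + (0 + 10))*80 = (-345 + 10)*80 = -335*80 = -26800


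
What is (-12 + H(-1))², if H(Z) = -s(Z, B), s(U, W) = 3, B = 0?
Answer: 225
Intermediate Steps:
H(Z) = -3 (H(Z) = -1*3 = -3)
(-12 + H(-1))² = (-12 - 3)² = (-15)² = 225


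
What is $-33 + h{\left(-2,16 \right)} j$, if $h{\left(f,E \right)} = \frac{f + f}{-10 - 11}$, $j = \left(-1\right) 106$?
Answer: $- \frac{1117}{21} \approx -53.19$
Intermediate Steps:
$j = -106$
$h{\left(f,E \right)} = - \frac{2 f}{21}$ ($h{\left(f,E \right)} = \frac{2 f}{-21} = 2 f \left(- \frac{1}{21}\right) = - \frac{2 f}{21}$)
$-33 + h{\left(-2,16 \right)} j = -33 + \left(- \frac{2}{21}\right) \left(-2\right) \left(-106\right) = -33 + \frac{4}{21} \left(-106\right) = -33 - \frac{424}{21} = - \frac{1117}{21}$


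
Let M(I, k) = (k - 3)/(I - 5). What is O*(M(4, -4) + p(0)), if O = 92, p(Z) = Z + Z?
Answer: 644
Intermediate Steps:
p(Z) = 2*Z
M(I, k) = (-3 + k)/(-5 + I)
O*(M(4, -4) + p(0)) = 92*((-3 - 4)/(-5 + 4) + 2*0) = 92*(-7/(-1) + 0) = 92*(-1*(-7) + 0) = 92*(7 + 0) = 92*7 = 644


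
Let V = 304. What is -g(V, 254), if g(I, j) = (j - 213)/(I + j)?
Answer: -41/558 ≈ -0.073477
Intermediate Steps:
g(I, j) = (-213 + j)/(I + j)
-g(V, 254) = -(-213 + 254)/(304 + 254) = -41/558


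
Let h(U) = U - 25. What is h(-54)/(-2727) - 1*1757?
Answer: -4791260/2727 ≈ -1757.0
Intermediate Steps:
h(U) = -25 + U
h(-54)/(-2727) - 1*1757 = (-25 - 54)/(-2727) - 1*1757 = -79*(-1/2727) - 1757 = 79/2727 - 1757 = -4791260/2727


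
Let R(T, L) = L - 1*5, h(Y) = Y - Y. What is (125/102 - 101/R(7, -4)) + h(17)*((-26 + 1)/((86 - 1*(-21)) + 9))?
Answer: 3809/306 ≈ 12.448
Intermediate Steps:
h(Y) = 0
R(T, L) = -5 + L (R(T, L) = L - 5 = -5 + L)
(125/102 - 101/R(7, -4)) + h(17)*((-26 + 1)/((86 - 1*(-21)) + 9)) = (125/102 - 101/(-5 - 4)) + 0*((-26 + 1)/((86 - 1*(-21)) + 9)) = (125*(1/102) - 101/(-9)) + 0*(-25/((86 + 21) + 9)) = (125/102 - 101*(-⅑)) + 0*(-25/(107 + 9)) = (125/102 + 101/9) + 0*(-25/116) = 3809/306 + 0*(-25*1/116) = 3809/306 + 0*(-25/116) = 3809/306 + 0 = 3809/306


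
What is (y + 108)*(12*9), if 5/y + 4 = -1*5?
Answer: 11604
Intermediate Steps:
y = -5/9 (y = 5/(-4 - 1*5) = 5/(-4 - 5) = 5/(-9) = 5*(-⅑) = -5/9 ≈ -0.55556)
(y + 108)*(12*9) = (-5/9 + 108)*(12*9) = (967/9)*108 = 11604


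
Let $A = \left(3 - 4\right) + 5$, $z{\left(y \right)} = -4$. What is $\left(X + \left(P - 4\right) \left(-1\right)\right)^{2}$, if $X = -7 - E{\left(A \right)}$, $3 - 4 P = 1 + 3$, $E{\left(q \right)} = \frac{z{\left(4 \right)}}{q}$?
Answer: $\frac{49}{16} \approx 3.0625$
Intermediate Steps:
$A = 4$ ($A = -1 + 5 = 4$)
$E{\left(q \right)} = - \frac{4}{q}$
$P = - \frac{1}{4}$ ($P = \frac{3}{4} - \frac{1 + 3}{4} = \frac{3}{4} - 1 = - \frac{1}{4} \approx -0.25$)
$X = -6$ ($X = -7 - - \frac{4}{4} = -7 - \left(-4\right) \frac{1}{4} = -7 - -1 = -7 + 1 = -6$)
$\left(X + \left(P - 4\right) \left(-1\right)\right)^{2} = \left(-6 + \left(- \frac{1}{4} - 4\right) \left(-1\right)\right)^{2} = \left(-6 - - \frac{17}{4}\right)^{2} = \left(-6 + \frac{17}{4}\right)^{2} = \left(- \frac{7}{4}\right)^{2} = \frac{49}{16}$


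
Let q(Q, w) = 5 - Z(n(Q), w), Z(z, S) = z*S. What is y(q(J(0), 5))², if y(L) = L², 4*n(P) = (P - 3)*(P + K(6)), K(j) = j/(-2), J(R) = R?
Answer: 390625/256 ≈ 1525.9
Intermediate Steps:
K(j) = -j/2 (K(j) = j*(-½) = -j/2)
n(P) = (-3 + P)²/4 (n(P) = ((P - 3)*(P - ½*6))/4 = ((-3 + P)*(P - 3))/4 = ((-3 + P)*(-3 + P))/4 = (-3 + P)²/4)
Z(z, S) = S*z
q(Q, w) = 5 - w*(9/4 - 3*Q/2 + Q²/4)
y(q(J(0), 5))² = ((5 - ¼*5*(9 + 0² - 6*0))²)² = ((5 - ¼*5*(9 + 0 + 0))²)² = ((5 - ¼*5*9)²)² = ((5 - 45/4)²)² = ((-25/4)²)² = (625/16)² = 390625/256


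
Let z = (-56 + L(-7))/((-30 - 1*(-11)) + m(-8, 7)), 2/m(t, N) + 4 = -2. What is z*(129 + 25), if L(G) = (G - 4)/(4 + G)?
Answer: 12089/29 ≈ 416.86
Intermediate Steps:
m(t, N) = -⅓ (m(t, N) = 2/(-4 - 2) = 2/(-6) = 2*(-⅙) = -⅓)
L(G) = (-4 + G)/(4 + G)
z = 157/58 (z = (-56 + (-4 - 7)/(4 - 7))/((-30 - 1*(-11)) - ⅓) = (-56 - 11/(-3))/((-30 + 11) - ⅓) = (-56 - ⅓*(-11))/(-19 - ⅓) = (-56 + 11/3)/(-58/3) = -157/3*(-3/58) = 157/58 ≈ 2.7069)
z*(129 + 25) = 157*(129 + 25)/58 = (157/58)*154 = 12089/29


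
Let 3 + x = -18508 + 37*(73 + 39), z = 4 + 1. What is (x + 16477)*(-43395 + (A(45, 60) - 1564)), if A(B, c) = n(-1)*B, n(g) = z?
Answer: -94388740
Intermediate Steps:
z = 5
n(g) = 5
A(B, c) = 5*B
x = -14367 (x = -3 + (-18508 + 37*(73 + 39)) = -3 + (-18508 + 37*112) = -3 + (-18508 + 4144) = -3 - 14364 = -14367)
(x + 16477)*(-43395 + (A(45, 60) - 1564)) = (-14367 + 16477)*(-43395 + (5*45 - 1564)) = 2110*(-43395 + (225 - 1564)) = 2110*(-43395 - 1339) = 2110*(-44734) = -94388740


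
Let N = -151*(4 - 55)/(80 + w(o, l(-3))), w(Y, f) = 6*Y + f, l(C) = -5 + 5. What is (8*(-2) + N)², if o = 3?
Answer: 37613689/9604 ≈ 3916.5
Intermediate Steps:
l(C) = 0
w(Y, f) = f + 6*Y
N = 7701/98 (N = -151*(4 - 55)/(80 + (0 + 6*3)) = -151*(-51/(80 + (0 + 18))) = -151*(-51/(80 + 18)) = -151/(98*(-1/51)) = -151/(-98/51) = -151*(-51/98) = 7701/98 ≈ 78.582)
(8*(-2) + N)² = (8*(-2) + 7701/98)² = (-16 + 7701/98)² = (6133/98)² = 37613689/9604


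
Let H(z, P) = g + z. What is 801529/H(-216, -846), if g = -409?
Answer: -801529/625 ≈ -1282.4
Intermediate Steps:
H(z, P) = -409 + z
801529/H(-216, -846) = 801529/(-409 - 216) = 801529/(-625) = 801529*(-1/625) = -801529/625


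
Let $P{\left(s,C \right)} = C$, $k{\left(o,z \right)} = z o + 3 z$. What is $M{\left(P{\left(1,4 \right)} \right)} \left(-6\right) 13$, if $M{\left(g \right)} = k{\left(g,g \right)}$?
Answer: $-2184$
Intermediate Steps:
$k{\left(o,z \right)} = 3 z + o z$ ($k{\left(o,z \right)} = o z + 3 z = 3 z + o z$)
$M{\left(g \right)} = g \left(3 + g\right)$
$M{\left(P{\left(1,4 \right)} \right)} \left(-6\right) 13 = 4 \left(3 + 4\right) \left(-6\right) 13 = 4 \cdot 7 \left(-6\right) 13 = 28 \left(-6\right) 13 = \left(-168\right) 13 = -2184$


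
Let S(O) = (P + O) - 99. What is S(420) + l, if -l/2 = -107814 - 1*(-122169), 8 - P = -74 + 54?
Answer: -28361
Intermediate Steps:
P = 28 (P = 8 - (-74 + 54) = 8 - 1*(-20) = 8 + 20 = 28)
l = -28710 (l = -2*(-107814 - 1*(-122169)) = -2*(-107814 + 122169) = -2*14355 = -28710)
S(O) = -71 + O (S(O) = (28 + O) - 99 = -71 + O)
S(420) + l = (-71 + 420) - 28710 = 349 - 28710 = -28361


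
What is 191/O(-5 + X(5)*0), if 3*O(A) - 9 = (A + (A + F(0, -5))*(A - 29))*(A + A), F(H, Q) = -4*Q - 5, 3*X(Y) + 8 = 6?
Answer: 191/1153 ≈ 0.16565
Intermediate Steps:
X(Y) = -2/3 (X(Y) = -8/3 + (1/3)*6 = -8/3 + 2 = -2/3)
F(H, Q) = -5 - 4*Q
O(A) = 3 + 2*A*(A + (-29 + A)*(15 + A))/3 (O(A) = 3 + ((A + (A + (-5 - 4*(-5)))*(A - 29))*(A + A))/3 = 3 + ((A + (A + (-5 + 20))*(-29 + A))*(2*A))/3 = 3 + ((A + (A + 15)*(-29 + A))*(2*A))/3 = 3 + ((A + (15 + A)*(-29 + A))*(2*A))/3 = 3 + ((A + (-29 + A)*(15 + A))*(2*A))/3 = 3 + (2*A*(A + (-29 + A)*(15 + A)))/3 = 3 + 2*A*(A + (-29 + A)*(15 + A))/3)
191/O(-5 + X(5)*0) = 191/(3 - 290*(-5 - 2/3*0) - 26*(-5 - 2/3*0)**2/3 + 2*(-5 - 2/3*0)**3/3) = 191/(3 - 290*(-5 + 0) - 26*(-5 + 0)**2/3 + 2*(-5 + 0)**3/3) = 191/(3 - 290*(-5) - 26/3*(-5)**2 + (2/3)*(-5)**3) = 191/(3 + 1450 - 26/3*25 + (2/3)*(-125)) = 191/(3 + 1450 - 650/3 - 250/3) = 191/1153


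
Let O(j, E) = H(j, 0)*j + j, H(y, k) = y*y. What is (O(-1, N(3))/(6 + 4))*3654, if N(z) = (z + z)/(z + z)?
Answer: -3654/5 ≈ -730.80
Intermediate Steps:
N(z) = 1 (N(z) = (2*z)/((2*z)) = (2*z)*(1/(2*z)) = 1)
H(y, k) = y**2
O(j, E) = j + j**3 (O(j, E) = j**2*j + j = j**3 + j = j + j**3)
(O(-1, N(3))/(6 + 4))*3654 = ((-1 + (-1)**3)/(6 + 4))*3654 = ((-1 - 1)/10)*3654 = -2*1/10*3654 = -1/5*3654 = -3654/5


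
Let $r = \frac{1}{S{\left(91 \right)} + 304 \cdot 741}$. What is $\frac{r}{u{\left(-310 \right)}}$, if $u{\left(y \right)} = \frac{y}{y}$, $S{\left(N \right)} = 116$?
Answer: $\frac{1}{225380} \approx 4.437 \cdot 10^{-6}$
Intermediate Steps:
$u{\left(y \right)} = 1$
$r = \frac{1}{225380}$ ($r = \frac{1}{116 + 304 \cdot 741} = \frac{1}{116 + 225264} = \frac{1}{225380} \approx 4.437 \cdot 10^{-6}$)
$\frac{r}{u{\left(-310 \right)}} = \frac{1}{225380 \cdot 1} = \frac{1}{225380} \cdot 1 = \frac{1}{225380}$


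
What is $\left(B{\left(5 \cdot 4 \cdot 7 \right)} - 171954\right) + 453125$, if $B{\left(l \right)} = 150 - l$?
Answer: $281181$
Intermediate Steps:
$\left(B{\left(5 \cdot 4 \cdot 7 \right)} - 171954\right) + 453125 = \left(\left(150 - 5 \cdot 4 \cdot 7\right) - 171954\right) + 453125 = \left(\left(150 - 20 \cdot 7\right) - 171954\right) + 453125 = \left(\left(150 - 140\right) - 171954\right) + 453125 = \left(10 - 171954\right) + 453125 = -171944 + 453125 = 281181$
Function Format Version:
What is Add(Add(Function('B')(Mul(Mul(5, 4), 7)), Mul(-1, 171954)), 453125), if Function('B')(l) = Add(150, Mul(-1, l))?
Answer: 281181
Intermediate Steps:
Add(Add(Function('B')(Mul(Mul(5, 4), 7)), Mul(-1, 171954)), 453125) = Add(Add(Add(150, Mul(-1, Mul(Mul(5, 4), 7))), Mul(-1, 171954)), 453125) = Add(Add(Add(150, Mul(-1, Mul(20, 7))), -171954), 453125) = Add(Add(Add(150, Mul(-1, 140)), -171954), 453125) = Add(Add(Add(150, -140), -171954), 453125) = Add(Add(10, -171954), 453125) = Add(-171944, 453125) = 281181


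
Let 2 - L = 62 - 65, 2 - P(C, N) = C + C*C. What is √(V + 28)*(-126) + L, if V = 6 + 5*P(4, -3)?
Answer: 5 - 252*I*√14 ≈ 5.0 - 942.9*I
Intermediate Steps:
P(C, N) = 2 - C - C² (P(C, N) = 2 - (C + C*C) = 2 - (C + C²) = 2 + (-C - C²) = 2 - C - C²)
V = -84 (V = 6 + 5*(2 - 1*4 - 1*4²) = 6 + 5*(2 - 4 - 1*16) = 6 + 5*(2 - 4 - 16) = 6 + 5*(-18) = 6 - 90 = -84)
L = 5 (L = 2 - (62 - 65) = 2 - 1*(-3) = 2 + 3 = 5)
√(V + 28)*(-126) + L = √(-84 + 28)*(-126) + 5 = √(-56)*(-126) + 5 = (2*I*√14)*(-126) + 5 = -252*I*√14 + 5 = 5 - 252*I*√14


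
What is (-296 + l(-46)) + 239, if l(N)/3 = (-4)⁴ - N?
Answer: 849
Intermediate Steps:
l(N) = 768 - 3*N (l(N) = 3*((-4)⁴ - N) = 3*(256 - N) = 768 - 3*N)
(-296 + l(-46)) + 239 = (-296 + (768 - 3*(-46))) + 239 = (-296 + (768 + 138)) + 239 = (-296 + 906) + 239 = 610 + 239 = 849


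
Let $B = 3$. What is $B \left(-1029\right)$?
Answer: $-3087$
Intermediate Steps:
$B \left(-1029\right) = 3 \left(-1029\right) = -3087$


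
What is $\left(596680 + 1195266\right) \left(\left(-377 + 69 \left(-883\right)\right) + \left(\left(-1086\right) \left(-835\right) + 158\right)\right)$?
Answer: $1515384222144$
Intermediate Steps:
$\left(596680 + 1195266\right) \left(\left(-377 + 69 \left(-883\right)\right) + \left(\left(-1086\right) \left(-835\right) + 158\right)\right) = 1791946 \left(\left(-377 - 60927\right) + \left(906810 + 158\right)\right) = 1791946 \left(-61304 + 906968\right) = 1791946 \cdot 845664 = 1515384222144$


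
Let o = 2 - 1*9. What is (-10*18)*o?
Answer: 1260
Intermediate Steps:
o = -7 (o = 2 - 9 = -7)
(-10*18)*o = -10*18*(-7) = -180*(-7) = 1260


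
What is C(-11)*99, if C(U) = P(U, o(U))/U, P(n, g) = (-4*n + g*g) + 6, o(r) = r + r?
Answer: -4806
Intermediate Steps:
o(r) = 2*r
P(n, g) = 6 + g² - 4*n (P(n, g) = (-4*n + g²) + 6 = (g² - 4*n) + 6 = 6 + g² - 4*n)
C(U) = (6 - 4*U + 4*U²)/U (C(U) = (6 + (2*U)² - 4*U)/U = (6 + 4*U² - 4*U)/U = (6 - 4*U + 4*U²)/U)
C(-11)*99 = (-4 + 4*(-11) + 6/(-11))*99 = (-4 - 44 + 6*(-1/11))*99 = (-4 - 44 - 6/11)*99 = -534/11*99 = -4806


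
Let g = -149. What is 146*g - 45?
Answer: -21799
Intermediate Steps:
146*g - 45 = 146*(-149) - 45 = -21754 - 45 = -21799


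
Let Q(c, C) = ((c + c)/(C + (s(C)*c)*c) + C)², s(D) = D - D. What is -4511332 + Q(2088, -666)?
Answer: -5557297632/1369 ≈ -4.0594e+6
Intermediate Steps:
s(D) = 0
Q(c, C) = (C + 2*c/C)² (Q(c, C) = ((c + c)/(C + (0*c)*c) + C)² = ((2*c)/(C + 0*c) + C)² = ((2*c)/(C + 0) + C)² = ((2*c)/C + C)² = (2*c/C + C)² = (C + 2*c/C)²)
-4511332 + Q(2088, -666) = -4511332 + ((-666)² + 2*2088)²/(-666)² = -4511332 + (443556 + 4176)²/443556 = -4511332 + (1/443556)*447732² = -4511332 + (1/443556)*200463943824 = -4511332 + 618715876/1369 = -5557297632/1369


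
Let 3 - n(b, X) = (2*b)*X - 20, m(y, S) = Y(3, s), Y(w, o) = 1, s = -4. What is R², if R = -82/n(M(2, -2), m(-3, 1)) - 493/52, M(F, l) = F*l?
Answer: 382085209/2598544 ≈ 147.04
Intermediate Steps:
m(y, S) = 1
n(b, X) = 23 - 2*X*b (n(b, X) = 3 - ((2*b)*X - 20) = 3 - (2*X*b - 20) = 3 - (-20 + 2*X*b) = 3 + (20 - 2*X*b) = 23 - 2*X*b)
R = -19547/1612 (R = -82/(23 - 2*1*2*(-2)) - 493/52 = -82/(23 - 2*1*(-4)) - 493*1/52 = -82/(23 + 8) - 493/52 = -82/31 - 493/52 = -19547/1612 ≈ -12.126)
R² = (-19547/1612)² = 382085209/2598544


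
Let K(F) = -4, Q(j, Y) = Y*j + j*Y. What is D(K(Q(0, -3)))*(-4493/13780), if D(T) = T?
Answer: 4493/3445 ≈ 1.3042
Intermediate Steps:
Q(j, Y) = 2*Y*j (Q(j, Y) = Y*j + Y*j = 2*Y*j)
D(K(Q(0, -3)))*(-4493/13780) = -(-17972)/13780 = -4*(-4493/13780) = 4493/3445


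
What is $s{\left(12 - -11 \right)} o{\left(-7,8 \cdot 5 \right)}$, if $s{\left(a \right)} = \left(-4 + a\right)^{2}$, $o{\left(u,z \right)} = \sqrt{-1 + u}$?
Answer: $722 i \sqrt{2} \approx 1021.1 i$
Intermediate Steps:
$s{\left(12 - -11 \right)} o{\left(-7,8 \cdot 5 \right)} = \left(-4 + \left(12 - -11\right)\right)^{2} \sqrt{-1 - 7} = \left(-4 + \left(12 + 11\right)\right)^{2} \sqrt{-8} = \left(-4 + 23\right)^{2} \cdot 2 i \sqrt{2} = 19^{2} \cdot 2 i \sqrt{2} = 361 \cdot 2 i \sqrt{2} = 722 i \sqrt{2}$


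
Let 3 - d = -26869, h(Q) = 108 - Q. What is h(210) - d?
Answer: -26974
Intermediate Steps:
d = 26872 (d = 3 - 1*(-26869) = 3 + 26869 = 26872)
h(210) - d = (108 - 1*210) - 1*26872 = (108 - 210) - 26872 = -102 - 26872 = -26974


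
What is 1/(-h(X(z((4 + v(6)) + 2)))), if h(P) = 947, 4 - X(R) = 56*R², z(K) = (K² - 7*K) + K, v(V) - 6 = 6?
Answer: -1/947 ≈ -0.0010560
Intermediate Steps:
v(V) = 12 (v(V) = 6 + 6 = 12)
z(K) = K² - 6*K
X(R) = 4 - 56*R²
1/(-h(X(z((4 + v(6)) + 2)))) = 1/(-1*947) = 1/(-947) = -1/947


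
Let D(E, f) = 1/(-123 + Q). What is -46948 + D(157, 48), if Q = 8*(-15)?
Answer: -11408365/243 ≈ -46948.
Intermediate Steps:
Q = -120
D(E, f) = -1/243 (D(E, f) = 1/(-123 - 120) = 1/(-243) = -1/243)
-46948 + D(157, 48) = -46948 - 1/243 = -11408365/243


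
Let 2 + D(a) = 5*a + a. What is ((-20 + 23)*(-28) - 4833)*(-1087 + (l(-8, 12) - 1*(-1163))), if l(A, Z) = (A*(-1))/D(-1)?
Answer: -368775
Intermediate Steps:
D(a) = -2 + 6*a (D(a) = -2 + (5*a + a) = -2 + 6*a)
l(A, Z) = A/8 (l(A, Z) = (A*(-1))/(-2 + 6*(-1)) = (-A)/(-2 - 6) = -A/(-8) = -A*(-⅛) = A/8)
((-20 + 23)*(-28) - 4833)*(-1087 + (l(-8, 12) - 1*(-1163))) = ((-20 + 23)*(-28) - 4833)*(-1087 + ((⅛)*(-8) - 1*(-1163))) = (3*(-28) - 4833)*(-1087 + (-1 + 1163)) = (-84 - 4833)*(-1087 + 1162) = -4917*75 = -368775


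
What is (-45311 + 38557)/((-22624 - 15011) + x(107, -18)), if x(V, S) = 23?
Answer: 3377/18806 ≈ 0.17957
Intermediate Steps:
(-45311 + 38557)/((-22624 - 15011) + x(107, -18)) = (-45311 + 38557)/((-22624 - 15011) + 23) = -6754/(-37635 + 23) = -6754/(-37612) = -6754*(-1/37612) = 3377/18806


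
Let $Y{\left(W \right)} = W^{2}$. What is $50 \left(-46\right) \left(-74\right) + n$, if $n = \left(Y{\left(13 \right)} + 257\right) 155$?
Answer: $236230$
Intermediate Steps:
$n = 66030$ ($n = \left(13^{2} + 257\right) 155 = \left(169 + 257\right) 155 = 426 \cdot 155 = 66030$)
$50 \left(-46\right) \left(-74\right) + n = 50 \left(-46\right) \left(-74\right) + 66030 = \left(-2300\right) \left(-74\right) + 66030 = 170200 + 66030 = 236230$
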